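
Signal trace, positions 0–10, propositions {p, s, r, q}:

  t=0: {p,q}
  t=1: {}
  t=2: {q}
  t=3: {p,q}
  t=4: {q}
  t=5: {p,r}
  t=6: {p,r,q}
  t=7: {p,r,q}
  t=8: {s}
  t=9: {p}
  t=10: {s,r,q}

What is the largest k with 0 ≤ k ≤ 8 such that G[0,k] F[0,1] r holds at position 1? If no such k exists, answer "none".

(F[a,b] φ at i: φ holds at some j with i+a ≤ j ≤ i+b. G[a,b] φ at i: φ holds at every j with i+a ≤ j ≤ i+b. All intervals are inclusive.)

none

F[0,1] r must hold from j=1 onward; find where it first fails.
  j=1: fails → no k works.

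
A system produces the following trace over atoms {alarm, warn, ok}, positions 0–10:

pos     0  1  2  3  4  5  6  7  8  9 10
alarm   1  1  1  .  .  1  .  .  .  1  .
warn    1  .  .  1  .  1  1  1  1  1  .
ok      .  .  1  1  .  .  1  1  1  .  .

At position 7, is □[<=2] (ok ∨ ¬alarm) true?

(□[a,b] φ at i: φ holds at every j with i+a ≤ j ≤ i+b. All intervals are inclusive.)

Check (ok ∨ ¬alarm) at every j in [7,9]:
  j=7: true
  j=8: true
  j=9: false
Fails at j=9 → formula fails.

No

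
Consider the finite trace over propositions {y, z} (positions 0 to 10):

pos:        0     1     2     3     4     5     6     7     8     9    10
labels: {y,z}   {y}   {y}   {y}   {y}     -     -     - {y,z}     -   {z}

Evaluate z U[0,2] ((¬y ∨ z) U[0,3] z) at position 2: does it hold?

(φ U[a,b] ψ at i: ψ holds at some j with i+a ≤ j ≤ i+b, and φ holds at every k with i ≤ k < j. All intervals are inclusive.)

Need some j in [2,4] with ((¬y ∨ z) U[0,3] z), and z at every k in [2,j-1].
  j=2: ((¬y ∨ z) U[0,3] z) — fails.
  j=3: ((¬y ∨ z) U[0,3] z) — fails.
  j=4: ((¬y ∨ z) U[0,3] z) — fails.
No j in the window works → until fails.

False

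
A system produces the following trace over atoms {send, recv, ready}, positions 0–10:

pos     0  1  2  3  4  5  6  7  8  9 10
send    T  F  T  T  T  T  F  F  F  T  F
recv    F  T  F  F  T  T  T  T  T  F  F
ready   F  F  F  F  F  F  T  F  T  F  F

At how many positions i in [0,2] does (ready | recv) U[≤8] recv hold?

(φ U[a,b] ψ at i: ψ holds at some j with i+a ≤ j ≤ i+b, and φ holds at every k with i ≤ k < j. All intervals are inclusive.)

1

Evaluate at each i in [0,2]:
  i=0: ✗ (lhs fails at k=0 before rhs at j=1)
  i=1: ✓ (rhs at j=1)
  i=2: ✗ (lhs fails at k=2 before rhs at j=4)
Positions where it holds: {1} → 1.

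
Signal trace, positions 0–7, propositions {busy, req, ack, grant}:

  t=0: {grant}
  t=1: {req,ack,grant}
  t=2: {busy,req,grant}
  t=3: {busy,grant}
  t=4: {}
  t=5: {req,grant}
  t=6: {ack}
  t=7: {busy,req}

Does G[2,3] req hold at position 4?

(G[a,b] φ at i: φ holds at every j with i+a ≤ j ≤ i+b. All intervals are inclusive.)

Check req at every j in [6,7]:
  j=6: false
  j=7: true
Fails at j=6 → formula fails.

No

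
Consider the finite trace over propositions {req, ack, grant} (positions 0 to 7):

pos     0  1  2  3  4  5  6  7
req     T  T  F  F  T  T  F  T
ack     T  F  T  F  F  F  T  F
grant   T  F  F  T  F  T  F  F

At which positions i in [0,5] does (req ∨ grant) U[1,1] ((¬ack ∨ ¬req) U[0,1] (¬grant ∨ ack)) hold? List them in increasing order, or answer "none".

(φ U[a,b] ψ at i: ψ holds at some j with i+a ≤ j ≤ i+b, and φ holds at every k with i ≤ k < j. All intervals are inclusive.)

0, 1, 3, 4, 5

Evaluate at each i in [0,5]:
  i=0: ✓ (rhs at j=1; lhs holds on [0,0])
  i=1: ✓ (rhs at j=2; lhs holds on [1,1])
  i=2: ✗ (lhs fails at k=2 before rhs at j=3)
  i=3: ✓ (rhs at j=4; lhs holds on [3,3])
  i=4: ✓ (rhs at j=5; lhs holds on [4,4])
  i=5: ✓ (rhs at j=6; lhs holds on [5,5])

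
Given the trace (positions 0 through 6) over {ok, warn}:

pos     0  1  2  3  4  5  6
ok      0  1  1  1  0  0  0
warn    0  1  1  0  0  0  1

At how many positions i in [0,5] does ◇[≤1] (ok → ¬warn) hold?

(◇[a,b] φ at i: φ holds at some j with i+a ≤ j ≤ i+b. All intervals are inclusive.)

5

Evaluate at each i in [0,5]:
  i=0: ✓ (witness j=0)
  i=1: ✗ (none in [1,2])
  i=2: ✓ (witness j=3)
  i=3: ✓ (witness j=3)
  i=4: ✓ (witness j=4)
  i=5: ✓ (witness j=5)
Positions where it holds: {0, 2, 3, 4, 5} → 5.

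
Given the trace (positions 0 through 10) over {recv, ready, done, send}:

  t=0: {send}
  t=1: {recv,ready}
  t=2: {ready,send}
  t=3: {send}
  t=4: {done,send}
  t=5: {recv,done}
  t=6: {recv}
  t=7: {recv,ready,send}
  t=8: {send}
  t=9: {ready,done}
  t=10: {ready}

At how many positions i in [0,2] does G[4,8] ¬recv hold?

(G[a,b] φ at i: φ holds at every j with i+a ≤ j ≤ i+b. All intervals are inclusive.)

0

Evaluate at each i in [0,2]:
  i=0: ✗ (fails at j=5)
  i=1: ✗ (fails at j=5)
  i=2: ✗ (fails at j=6)
Positions where it holds: {} → 0.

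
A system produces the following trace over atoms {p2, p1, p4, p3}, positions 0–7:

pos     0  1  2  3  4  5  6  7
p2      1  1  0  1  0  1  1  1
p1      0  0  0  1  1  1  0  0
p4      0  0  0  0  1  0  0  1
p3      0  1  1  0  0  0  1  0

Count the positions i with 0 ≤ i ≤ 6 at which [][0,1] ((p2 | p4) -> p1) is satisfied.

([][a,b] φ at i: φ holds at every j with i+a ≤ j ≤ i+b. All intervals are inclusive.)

Evaluate at each i in [0,6]:
  i=0: ✗ (fails at j=0)
  i=1: ✗ (fails at j=1)
  i=2: ✓ (all of [2,3])
  i=3: ✓ (all of [3,4])
  i=4: ✓ (all of [4,5])
  i=5: ✗ (fails at j=6)
  i=6: ✗ (fails at j=6)
Positions where it holds: {2, 3, 4} → 3.

3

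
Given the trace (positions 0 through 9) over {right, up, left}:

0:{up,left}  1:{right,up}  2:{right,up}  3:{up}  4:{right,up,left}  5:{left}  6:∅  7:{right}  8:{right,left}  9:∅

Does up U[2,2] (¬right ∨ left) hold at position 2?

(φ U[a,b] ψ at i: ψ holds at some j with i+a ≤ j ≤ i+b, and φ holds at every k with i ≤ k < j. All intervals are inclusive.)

Yes

Need some j in [4,4] with (¬right ∨ left), and up at every k in [2,j-1].
  j=4: (¬right ∨ left) holds; up holds at every k in [2,3] → satisfied.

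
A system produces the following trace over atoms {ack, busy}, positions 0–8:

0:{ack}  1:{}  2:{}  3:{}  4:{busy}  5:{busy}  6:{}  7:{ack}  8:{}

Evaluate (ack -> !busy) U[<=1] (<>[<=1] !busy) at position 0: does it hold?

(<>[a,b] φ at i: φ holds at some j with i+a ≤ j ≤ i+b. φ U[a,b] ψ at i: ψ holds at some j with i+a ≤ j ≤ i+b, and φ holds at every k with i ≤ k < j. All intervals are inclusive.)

Need some j in [0,1] with <>[<=1] !busy, and (ack -> !busy) at every k in [0,j-1].
  j=0: <>[<=1] !busy holds; no prefix to check → satisfied.

Holds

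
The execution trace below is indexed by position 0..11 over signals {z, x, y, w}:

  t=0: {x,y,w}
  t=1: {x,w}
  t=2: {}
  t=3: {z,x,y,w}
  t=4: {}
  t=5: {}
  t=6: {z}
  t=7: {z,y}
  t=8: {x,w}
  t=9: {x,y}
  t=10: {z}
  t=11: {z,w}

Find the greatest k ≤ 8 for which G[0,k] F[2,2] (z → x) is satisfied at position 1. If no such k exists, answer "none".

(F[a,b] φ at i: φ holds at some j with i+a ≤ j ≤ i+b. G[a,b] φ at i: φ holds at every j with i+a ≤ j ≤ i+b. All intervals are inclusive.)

2

F[2,2] (z → x) must hold from j=1 onward; find where it first fails.
  j=1: holds
  j=2: holds
  j=3: holds
  j=4: fails
Holds on [1,3], so largest k = 2.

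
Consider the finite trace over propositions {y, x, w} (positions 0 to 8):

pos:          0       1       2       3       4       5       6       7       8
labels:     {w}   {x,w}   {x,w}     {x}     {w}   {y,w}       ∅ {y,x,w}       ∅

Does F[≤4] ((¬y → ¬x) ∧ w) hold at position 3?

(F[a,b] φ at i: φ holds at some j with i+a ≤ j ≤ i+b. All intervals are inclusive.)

Holds

Check ((¬y → ¬x) ∧ w) at each j in [3,7]:
  j=3: false
  j=4: true
  j=5: true
  j=6: false
  j=7: true
Found at j=4 → formula holds.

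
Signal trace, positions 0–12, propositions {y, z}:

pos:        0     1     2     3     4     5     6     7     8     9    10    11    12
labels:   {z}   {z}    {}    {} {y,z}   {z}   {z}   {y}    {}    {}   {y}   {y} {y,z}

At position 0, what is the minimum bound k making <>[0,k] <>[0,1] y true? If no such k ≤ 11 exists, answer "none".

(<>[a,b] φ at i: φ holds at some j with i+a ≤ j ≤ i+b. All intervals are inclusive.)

Scan j = 0,1,… for <>[0,1] y:
  j=0: fails
  j=1: fails
  j=2: fails
  j=3: holds
First hit at j=3, so smallest k = 3-0 = 3.

3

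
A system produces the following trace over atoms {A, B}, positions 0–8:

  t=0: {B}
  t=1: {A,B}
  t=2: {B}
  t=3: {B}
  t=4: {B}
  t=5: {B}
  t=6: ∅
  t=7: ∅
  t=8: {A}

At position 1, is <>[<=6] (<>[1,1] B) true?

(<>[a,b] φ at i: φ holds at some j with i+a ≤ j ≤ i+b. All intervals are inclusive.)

Holds

Check <>[1,1] B at each j in [1,7]:
  j=1: holds (witness at 2)
  j=2: holds (witness at 3)
  j=3: holds (witness at 4)
  j=4: holds (witness at 5)
  j=5: fails (none in [6,6])
  j=6: fails (none in [7,7])
  j=7: fails (none in [8,8])
Found at j=1 → formula holds.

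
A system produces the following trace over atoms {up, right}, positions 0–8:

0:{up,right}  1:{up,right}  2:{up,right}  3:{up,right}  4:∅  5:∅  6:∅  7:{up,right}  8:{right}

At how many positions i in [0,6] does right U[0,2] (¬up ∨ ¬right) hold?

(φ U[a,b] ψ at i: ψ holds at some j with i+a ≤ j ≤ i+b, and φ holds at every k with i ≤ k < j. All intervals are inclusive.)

Evaluate at each i in [0,6]:
  i=0: ✗ (no rhs in [0,2])
  i=1: ✗ (no rhs in [1,3])
  i=2: ✓ (rhs at j=4; lhs holds on [2,3])
  i=3: ✓ (rhs at j=4; lhs holds on [3,3])
  i=4: ✓ (rhs at j=4)
  i=5: ✓ (rhs at j=5)
  i=6: ✓ (rhs at j=6)
Positions where it holds: {2, 3, 4, 5, 6} → 5.

5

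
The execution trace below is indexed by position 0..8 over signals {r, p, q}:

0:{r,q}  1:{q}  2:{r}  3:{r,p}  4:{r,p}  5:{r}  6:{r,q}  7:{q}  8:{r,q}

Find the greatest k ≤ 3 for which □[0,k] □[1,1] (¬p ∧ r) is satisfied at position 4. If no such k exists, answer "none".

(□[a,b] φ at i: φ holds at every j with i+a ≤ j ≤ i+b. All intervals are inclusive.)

□[1,1] (¬p ∧ r) must hold from j=4 onward; find where it first fails.
  j=4: holds
  j=5: holds
  j=6: fails
Holds on [4,5], so largest k = 1.

1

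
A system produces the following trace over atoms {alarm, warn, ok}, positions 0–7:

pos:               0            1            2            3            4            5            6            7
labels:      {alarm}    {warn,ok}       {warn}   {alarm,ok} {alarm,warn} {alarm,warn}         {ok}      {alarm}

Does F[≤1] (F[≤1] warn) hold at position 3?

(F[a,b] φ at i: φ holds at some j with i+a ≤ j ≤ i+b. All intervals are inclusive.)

Check F[≤1] warn at each j in [3,4]:
  j=3: holds (witness at 4)
  j=4: holds (witness at 4)
Found at j=3 → formula holds.

Holds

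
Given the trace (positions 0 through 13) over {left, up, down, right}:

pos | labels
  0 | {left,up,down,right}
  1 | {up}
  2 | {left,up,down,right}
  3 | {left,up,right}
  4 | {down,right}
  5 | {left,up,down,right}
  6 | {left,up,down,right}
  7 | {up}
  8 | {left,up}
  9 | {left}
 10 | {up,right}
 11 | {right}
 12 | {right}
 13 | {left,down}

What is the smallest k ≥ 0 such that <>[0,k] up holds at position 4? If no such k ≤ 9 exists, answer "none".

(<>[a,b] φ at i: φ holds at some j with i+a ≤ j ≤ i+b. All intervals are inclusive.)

1

Scan j = 4,5,… for up:
  j=4: fails
  j=5: holds
First hit at j=5, so smallest k = 5-4 = 1.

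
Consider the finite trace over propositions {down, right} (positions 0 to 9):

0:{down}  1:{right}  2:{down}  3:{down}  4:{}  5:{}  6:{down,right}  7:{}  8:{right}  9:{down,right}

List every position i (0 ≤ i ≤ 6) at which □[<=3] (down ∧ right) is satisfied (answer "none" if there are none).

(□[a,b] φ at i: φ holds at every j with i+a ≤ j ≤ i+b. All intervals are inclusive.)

Evaluate at each i in [0,6]:
  i=0: ✗ (fails at j=0)
  i=1: ✗ (fails at j=1)
  i=2: ✗ (fails at j=2)
  i=3: ✗ (fails at j=3)
  i=4: ✗ (fails at j=4)
  i=5: ✗ (fails at j=5)
  i=6: ✗ (fails at j=7)

none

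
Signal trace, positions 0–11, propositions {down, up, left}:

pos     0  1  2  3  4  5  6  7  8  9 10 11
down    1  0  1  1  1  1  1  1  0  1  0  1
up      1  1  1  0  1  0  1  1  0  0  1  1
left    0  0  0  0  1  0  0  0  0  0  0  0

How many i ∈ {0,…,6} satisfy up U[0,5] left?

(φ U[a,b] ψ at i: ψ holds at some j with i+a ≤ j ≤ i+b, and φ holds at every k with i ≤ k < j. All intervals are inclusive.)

1

Evaluate at each i in [0,6]:
  i=0: ✗ (lhs fails at k=3 before rhs at j=4)
  i=1: ✗ (lhs fails at k=3 before rhs at j=4)
  i=2: ✗ (lhs fails at k=3 before rhs at j=4)
  i=3: ✗ (lhs fails at k=3 before rhs at j=4)
  i=4: ✓ (rhs at j=4)
  i=5: ✗ (no rhs in [5,10])
  i=6: ✗ (no rhs in [6,11])
Positions where it holds: {4} → 1.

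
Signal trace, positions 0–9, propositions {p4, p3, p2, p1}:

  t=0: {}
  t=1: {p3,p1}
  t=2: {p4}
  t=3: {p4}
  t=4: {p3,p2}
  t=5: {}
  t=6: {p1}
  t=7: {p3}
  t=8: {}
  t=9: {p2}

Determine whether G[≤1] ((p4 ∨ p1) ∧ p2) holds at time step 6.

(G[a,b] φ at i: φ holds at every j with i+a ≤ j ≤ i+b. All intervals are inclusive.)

Check ((p4 ∨ p1) ∧ p2) at every j in [6,7]:
  j=6: false
  j=7: false
Fails at j=6 → formula fails.

No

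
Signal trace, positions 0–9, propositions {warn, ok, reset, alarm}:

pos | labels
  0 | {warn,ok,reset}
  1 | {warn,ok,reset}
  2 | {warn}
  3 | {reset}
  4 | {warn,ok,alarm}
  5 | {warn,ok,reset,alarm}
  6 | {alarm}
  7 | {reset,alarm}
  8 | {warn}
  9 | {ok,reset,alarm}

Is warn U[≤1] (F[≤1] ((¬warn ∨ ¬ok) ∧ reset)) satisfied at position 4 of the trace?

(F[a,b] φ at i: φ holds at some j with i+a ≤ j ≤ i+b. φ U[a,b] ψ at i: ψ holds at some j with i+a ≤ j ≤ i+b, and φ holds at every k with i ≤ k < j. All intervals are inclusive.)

Does not hold

Need some j in [4,5] with F[≤1] ((¬warn ∨ ¬ok) ∧ reset), and warn at every k in [4,j-1].
  j=4: F[≤1] ((¬warn ∨ ¬ok) ∧ reset) — fails (none in [4,5]).
  j=5: F[≤1] ((¬warn ∨ ¬ok) ∧ reset) — fails (none in [5,6]).
No j in the window works → until fails.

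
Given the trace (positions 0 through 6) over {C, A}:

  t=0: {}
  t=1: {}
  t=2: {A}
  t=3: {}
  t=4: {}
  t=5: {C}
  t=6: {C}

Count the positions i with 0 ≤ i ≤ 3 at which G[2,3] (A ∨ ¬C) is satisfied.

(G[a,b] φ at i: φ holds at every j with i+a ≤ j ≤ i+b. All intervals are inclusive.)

2

Evaluate at each i in [0,3]:
  i=0: ✓ (all of [2,3])
  i=1: ✓ (all of [3,4])
  i=2: ✗ (fails at j=5)
  i=3: ✗ (fails at j=5)
Positions where it holds: {0, 1} → 2.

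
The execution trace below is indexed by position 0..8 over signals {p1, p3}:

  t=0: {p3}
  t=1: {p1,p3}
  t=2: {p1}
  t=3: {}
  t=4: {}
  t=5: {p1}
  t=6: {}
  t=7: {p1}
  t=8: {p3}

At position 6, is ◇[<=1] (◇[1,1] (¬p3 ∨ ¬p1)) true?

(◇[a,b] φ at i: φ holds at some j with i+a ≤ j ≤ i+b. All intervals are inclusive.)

True

Check ◇[1,1] (¬p3 ∨ ¬p1) at each j in [6,7]:
  j=6: holds (witness at 7)
  j=7: holds (witness at 8)
Found at j=6 → formula holds.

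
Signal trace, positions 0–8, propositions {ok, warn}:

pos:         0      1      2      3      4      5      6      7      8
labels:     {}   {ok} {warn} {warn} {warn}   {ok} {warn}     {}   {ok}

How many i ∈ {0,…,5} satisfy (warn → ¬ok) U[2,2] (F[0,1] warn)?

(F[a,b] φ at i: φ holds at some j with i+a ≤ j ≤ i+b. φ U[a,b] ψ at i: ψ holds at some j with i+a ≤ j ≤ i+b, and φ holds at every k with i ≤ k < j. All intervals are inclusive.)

Evaluate at each i in [0,5]:
  i=0: ✓ (rhs at j=2; lhs holds on [0,1])
  i=1: ✓ (rhs at j=3; lhs holds on [1,2])
  i=2: ✓ (rhs at j=4; lhs holds on [2,3])
  i=3: ✓ (rhs at j=5; lhs holds on [3,4])
  i=4: ✓ (rhs at j=6; lhs holds on [4,5])
  i=5: ✗ (no rhs in [7,7])
Positions where it holds: {0, 1, 2, 3, 4} → 5.

5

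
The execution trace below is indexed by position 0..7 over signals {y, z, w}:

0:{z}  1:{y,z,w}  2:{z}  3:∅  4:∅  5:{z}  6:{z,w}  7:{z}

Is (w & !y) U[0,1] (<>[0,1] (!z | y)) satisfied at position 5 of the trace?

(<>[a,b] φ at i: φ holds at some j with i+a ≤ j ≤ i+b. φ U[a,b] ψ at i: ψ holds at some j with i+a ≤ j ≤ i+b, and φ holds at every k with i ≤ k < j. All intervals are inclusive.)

Does not hold

Need some j in [5,6] with <>[0,1] (!z | y), and (w & !y) at every k in [5,j-1].
  j=5: <>[0,1] (!z | y) — fails (none in [5,6]).
  j=6: <>[0,1] (!z | y) — fails (none in [6,7]).
No j in the window works → until fails.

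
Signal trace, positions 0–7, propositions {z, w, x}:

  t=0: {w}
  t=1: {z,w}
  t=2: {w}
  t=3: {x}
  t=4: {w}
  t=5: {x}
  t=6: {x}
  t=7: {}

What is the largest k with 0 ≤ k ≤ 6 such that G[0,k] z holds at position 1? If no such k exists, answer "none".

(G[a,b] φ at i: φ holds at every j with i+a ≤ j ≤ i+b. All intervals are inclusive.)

z must hold from j=1 onward; find where it first fails.
  j=1: holds
  j=2: fails
Holds on [1,1], so largest k = 0.

0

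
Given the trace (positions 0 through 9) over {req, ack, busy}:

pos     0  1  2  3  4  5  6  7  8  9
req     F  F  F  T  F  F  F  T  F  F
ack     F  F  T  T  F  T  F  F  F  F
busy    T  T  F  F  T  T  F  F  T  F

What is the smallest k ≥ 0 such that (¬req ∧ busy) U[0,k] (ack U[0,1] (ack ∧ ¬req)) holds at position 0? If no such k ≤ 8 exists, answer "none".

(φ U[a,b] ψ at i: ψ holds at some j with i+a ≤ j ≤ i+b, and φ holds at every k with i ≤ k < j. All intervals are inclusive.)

2

Need earliest j ≥ 0 with (ack U[0,1] (ack ∧ ¬req)), and (¬req ∧ busy) at every k in [0,j-1].
  j=0: rhs fails.
  j=1: rhs fails.
  j=2: rhs holds; lhs holds on [0,1]. k = 2.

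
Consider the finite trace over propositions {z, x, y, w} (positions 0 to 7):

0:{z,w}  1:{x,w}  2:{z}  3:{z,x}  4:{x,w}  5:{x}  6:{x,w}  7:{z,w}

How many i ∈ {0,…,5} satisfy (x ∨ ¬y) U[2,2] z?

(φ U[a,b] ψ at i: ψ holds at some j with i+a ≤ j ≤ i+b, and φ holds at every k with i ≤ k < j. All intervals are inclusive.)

Evaluate at each i in [0,5]:
  i=0: ✓ (rhs at j=2; lhs holds on [0,1])
  i=1: ✓ (rhs at j=3; lhs holds on [1,2])
  i=2: ✗ (no rhs in [4,4])
  i=3: ✗ (no rhs in [5,5])
  i=4: ✗ (no rhs in [6,6])
  i=5: ✓ (rhs at j=7; lhs holds on [5,6])
Positions where it holds: {0, 1, 5} → 3.

3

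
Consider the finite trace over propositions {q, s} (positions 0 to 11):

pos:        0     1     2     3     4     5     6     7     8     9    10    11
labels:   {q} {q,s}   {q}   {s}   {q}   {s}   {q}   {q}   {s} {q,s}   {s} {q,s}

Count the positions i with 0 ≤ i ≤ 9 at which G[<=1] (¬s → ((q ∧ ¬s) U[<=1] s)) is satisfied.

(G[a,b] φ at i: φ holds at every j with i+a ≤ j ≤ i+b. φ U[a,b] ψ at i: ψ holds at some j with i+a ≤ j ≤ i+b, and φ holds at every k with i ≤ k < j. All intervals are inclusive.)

Evaluate at each i in [0,9]:
  i=0: ✓ (all of [0,1])
  i=1: ✓ (all of [1,2])
  i=2: ✓ (all of [2,3])
  i=3: ✓ (all of [3,4])
  i=4: ✓ (all of [4,5])
  i=5: ✗ (fails at j=6)
  i=6: ✗ (fails at j=6)
  i=7: ✓ (all of [7,8])
  i=8: ✓ (all of [8,9])
  i=9: ✓ (all of [9,10])
Positions where it holds: {0, 1, 2, 3, 4, 7, 8, 9} → 8.

8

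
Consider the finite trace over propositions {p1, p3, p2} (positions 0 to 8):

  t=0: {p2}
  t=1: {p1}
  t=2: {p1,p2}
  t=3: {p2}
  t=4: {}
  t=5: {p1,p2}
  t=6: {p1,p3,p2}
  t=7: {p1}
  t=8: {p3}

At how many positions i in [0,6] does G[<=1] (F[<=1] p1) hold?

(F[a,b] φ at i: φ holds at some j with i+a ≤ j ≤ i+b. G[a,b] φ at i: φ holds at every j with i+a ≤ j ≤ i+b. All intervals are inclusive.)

5

Evaluate at each i in [0,6]:
  i=0: ✓ (all of [0,1])
  i=1: ✓ (all of [1,2])
  i=2: ✗ (fails at j=3)
  i=3: ✗ (fails at j=3)
  i=4: ✓ (all of [4,5])
  i=5: ✓ (all of [5,6])
  i=6: ✓ (all of [6,7])
Positions where it holds: {0, 1, 4, 5, 6} → 5.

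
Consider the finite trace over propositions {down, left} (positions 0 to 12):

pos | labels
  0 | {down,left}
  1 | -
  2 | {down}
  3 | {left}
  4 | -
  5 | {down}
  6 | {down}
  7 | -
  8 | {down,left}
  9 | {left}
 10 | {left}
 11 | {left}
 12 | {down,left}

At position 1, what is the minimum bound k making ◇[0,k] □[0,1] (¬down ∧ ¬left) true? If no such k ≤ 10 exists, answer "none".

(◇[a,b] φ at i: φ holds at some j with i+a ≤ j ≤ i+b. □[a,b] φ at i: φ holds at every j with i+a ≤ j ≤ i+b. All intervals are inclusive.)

none

Scan j = 1,2,… for □[0,1] (¬down ∧ ¬left):
  j=1: fails
  j=2: fails
  j=3: fails
  j=4: fails
  j=5: fails
  j=6: fails
  j=7: fails
  j=8: fails
  j=9: fails
  j=10: fails
  j=11: fails
No j in [1,11] satisfies it → none.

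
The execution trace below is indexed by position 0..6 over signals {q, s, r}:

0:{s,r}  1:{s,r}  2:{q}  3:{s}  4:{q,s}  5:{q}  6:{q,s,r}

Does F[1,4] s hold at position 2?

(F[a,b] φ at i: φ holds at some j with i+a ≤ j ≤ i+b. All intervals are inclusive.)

Check s at each j in [3,6]:
  j=3: true
  j=4: true
  j=5: false
  j=6: true
Found at j=3 → formula holds.

Holds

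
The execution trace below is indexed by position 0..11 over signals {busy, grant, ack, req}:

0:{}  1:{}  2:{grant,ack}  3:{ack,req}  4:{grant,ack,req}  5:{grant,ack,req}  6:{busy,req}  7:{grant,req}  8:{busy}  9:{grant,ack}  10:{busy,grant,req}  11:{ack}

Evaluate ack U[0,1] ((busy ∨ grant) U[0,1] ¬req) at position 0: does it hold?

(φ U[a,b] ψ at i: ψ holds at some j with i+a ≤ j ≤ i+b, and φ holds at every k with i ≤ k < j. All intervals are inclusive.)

Need some j in [0,1] with ((busy ∨ grant) U[0,1] ¬req), and ack at every k in [0,j-1].
  j=0: ((busy ∨ grant) U[0,1] ¬req) holds; no prefix to check → satisfied.

True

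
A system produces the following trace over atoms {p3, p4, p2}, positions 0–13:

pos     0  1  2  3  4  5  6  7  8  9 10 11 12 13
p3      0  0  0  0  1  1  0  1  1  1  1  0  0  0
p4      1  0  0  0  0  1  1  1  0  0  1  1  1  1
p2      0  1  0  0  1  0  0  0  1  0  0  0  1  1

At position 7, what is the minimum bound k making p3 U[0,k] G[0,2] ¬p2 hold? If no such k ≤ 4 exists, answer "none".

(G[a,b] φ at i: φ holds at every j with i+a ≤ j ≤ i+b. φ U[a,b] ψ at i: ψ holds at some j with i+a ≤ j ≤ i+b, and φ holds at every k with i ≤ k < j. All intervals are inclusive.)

Need earliest j ≥ 7 with G[0,2] ¬p2, and p3 at every k in [7,j-1].
  j=7: rhs fails.
  j=8: rhs fails.
  j=9: rhs holds; lhs holds on [7,8]. k = 2.

2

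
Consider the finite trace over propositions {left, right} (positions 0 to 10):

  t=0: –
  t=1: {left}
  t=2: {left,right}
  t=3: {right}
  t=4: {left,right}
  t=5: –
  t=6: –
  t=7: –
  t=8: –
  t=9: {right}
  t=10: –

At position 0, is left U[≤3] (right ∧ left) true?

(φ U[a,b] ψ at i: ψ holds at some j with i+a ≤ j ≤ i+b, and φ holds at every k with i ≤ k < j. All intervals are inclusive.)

No

Need some j in [0,3] with (right ∧ left), and left at every k in [0,j-1].
  j=0: (right ∧ left) false.
  j=1: (right ∧ left) false.
  j=2: (right ∧ left) holds, but left fails at k=0 → not this j.
  j=3: (right ∧ left) false.
No j in the window works → until fails.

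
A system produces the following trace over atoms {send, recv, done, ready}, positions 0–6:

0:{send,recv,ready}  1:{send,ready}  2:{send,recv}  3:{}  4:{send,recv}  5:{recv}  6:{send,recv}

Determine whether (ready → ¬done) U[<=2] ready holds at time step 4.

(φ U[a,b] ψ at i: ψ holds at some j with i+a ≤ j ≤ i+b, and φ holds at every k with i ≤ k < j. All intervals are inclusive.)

Need some j in [4,6] with ready, and (ready → ¬done) at every k in [4,j-1].
  j=4: ready false.
  j=5: ready false.
  j=6: ready false.
No j in the window works → until fails.

False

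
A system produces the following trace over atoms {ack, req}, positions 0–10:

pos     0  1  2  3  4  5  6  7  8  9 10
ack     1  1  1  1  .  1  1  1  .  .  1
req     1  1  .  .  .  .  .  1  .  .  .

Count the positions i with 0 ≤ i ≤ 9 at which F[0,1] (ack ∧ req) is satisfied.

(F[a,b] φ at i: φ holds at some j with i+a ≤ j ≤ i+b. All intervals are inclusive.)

Evaluate at each i in [0,9]:
  i=0: ✓ (witness j=0)
  i=1: ✓ (witness j=1)
  i=2: ✗ (none in [2,3])
  i=3: ✗ (none in [3,4])
  i=4: ✗ (none in [4,5])
  i=5: ✗ (none in [5,6])
  i=6: ✓ (witness j=7)
  i=7: ✓ (witness j=7)
  i=8: ✗ (none in [8,9])
  i=9: ✗ (none in [9,10])
Positions where it holds: {0, 1, 6, 7} → 4.

4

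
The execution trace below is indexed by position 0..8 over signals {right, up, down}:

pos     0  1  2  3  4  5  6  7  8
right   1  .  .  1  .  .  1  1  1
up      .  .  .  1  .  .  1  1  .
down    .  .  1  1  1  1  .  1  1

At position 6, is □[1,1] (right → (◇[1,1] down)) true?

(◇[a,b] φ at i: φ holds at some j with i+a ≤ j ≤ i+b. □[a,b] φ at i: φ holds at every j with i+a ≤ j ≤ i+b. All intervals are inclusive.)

Yes

Check (right → (◇[1,1] down)) at every j in [7,7]:
  j=7: antecedent true; consequent holds (witness at 8) → ✓
All positions satisfy it → formula holds.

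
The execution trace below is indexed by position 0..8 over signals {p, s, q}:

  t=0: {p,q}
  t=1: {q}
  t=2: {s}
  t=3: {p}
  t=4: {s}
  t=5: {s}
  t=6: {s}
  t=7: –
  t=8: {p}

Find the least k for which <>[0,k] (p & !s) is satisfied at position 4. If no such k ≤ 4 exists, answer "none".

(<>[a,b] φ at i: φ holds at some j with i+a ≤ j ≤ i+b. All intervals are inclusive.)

4

Scan j = 4,5,… for (p & !s):
  j=4: fails
  j=5: fails
  j=6: fails
  j=7: fails
  j=8: holds
First hit at j=8, so smallest k = 8-4 = 4.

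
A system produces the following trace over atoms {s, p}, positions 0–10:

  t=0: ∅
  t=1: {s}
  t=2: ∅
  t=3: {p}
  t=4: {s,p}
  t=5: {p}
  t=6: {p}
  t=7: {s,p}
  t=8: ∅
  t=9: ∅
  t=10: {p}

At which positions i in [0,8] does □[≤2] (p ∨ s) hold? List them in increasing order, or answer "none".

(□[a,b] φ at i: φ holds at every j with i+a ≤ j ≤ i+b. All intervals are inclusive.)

Evaluate at each i in [0,8]:
  i=0: ✗ (fails at j=0)
  i=1: ✗ (fails at j=2)
  i=2: ✗ (fails at j=2)
  i=3: ✓ (all of [3,5])
  i=4: ✓ (all of [4,6])
  i=5: ✓ (all of [5,7])
  i=6: ✗ (fails at j=8)
  i=7: ✗ (fails at j=8)
  i=8: ✗ (fails at j=8)

3, 4, 5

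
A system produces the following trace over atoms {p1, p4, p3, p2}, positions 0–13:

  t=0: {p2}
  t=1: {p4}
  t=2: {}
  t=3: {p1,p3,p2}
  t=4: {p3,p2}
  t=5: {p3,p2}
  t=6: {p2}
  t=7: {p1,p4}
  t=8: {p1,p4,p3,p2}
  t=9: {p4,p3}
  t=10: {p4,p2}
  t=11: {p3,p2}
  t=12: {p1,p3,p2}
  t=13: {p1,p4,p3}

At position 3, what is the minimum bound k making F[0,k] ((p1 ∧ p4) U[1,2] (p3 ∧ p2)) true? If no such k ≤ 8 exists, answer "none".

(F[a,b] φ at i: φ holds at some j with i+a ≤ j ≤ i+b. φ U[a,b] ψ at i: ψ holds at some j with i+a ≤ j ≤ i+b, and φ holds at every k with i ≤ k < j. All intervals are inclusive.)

4

Scan j = 3,4,… for ((p1 ∧ p4) U[1,2] (p3 ∧ p2)):
  j=3: fails
  j=4: fails
  j=5: fails
  j=6: fails
  j=7: holds
First hit at j=7, so smallest k = 7-3 = 4.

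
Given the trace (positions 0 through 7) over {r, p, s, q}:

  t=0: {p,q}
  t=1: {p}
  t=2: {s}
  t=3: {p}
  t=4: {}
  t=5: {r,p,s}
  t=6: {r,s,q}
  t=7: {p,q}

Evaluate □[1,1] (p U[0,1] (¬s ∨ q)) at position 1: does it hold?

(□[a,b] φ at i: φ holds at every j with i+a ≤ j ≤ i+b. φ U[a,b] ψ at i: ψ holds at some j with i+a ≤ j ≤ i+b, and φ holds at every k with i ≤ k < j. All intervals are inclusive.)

Check (p U[0,1] (¬s ∨ q)) at every j in [2,2]:
  j=2: fails
Fails at j=2 → formula fails.

No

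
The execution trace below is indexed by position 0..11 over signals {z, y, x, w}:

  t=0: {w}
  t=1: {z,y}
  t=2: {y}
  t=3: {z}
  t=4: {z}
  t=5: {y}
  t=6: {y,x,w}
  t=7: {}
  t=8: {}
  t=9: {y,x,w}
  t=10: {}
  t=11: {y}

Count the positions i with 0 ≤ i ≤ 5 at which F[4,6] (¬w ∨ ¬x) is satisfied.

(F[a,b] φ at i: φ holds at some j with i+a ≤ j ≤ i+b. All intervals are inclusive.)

6

Evaluate at each i in [0,5]:
  i=0: ✓ (witness j=4)
  i=1: ✓ (witness j=5)
  i=2: ✓ (witness j=7)
  i=3: ✓ (witness j=7)
  i=4: ✓ (witness j=8)
  i=5: ✓ (witness j=10)
Positions where it holds: {0, 1, 2, 3, 4, 5} → 6.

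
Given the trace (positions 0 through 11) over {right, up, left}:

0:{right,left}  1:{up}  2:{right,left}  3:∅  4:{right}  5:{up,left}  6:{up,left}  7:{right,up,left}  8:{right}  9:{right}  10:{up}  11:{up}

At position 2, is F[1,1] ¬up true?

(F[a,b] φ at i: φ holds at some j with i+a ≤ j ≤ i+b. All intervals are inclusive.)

True

Check ¬up at each j in [3,3]:
  j=3: true
Found at j=3 → formula holds.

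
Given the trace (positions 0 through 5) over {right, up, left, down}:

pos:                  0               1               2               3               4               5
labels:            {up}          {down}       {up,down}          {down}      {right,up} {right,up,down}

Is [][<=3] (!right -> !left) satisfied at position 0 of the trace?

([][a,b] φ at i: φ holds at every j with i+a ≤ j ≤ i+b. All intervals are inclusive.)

True

Check (!right -> !left) at every j in [0,3]:
  j=0: antecedent true; consequent true → ✓
  j=1: antecedent true; consequent true → ✓
  j=2: antecedent true; consequent true → ✓
  j=3: antecedent true; consequent true → ✓
All positions satisfy it → formula holds.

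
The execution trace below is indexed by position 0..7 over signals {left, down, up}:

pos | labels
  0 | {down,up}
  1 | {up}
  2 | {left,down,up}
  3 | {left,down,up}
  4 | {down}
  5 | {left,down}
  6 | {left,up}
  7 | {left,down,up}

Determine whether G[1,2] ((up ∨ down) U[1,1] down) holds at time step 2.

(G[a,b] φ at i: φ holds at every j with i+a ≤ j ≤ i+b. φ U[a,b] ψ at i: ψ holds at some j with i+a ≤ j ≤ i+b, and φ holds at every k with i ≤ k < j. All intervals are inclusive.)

Check ((up ∨ down) U[1,1] down) at every j in [3,4]:
  j=3: holds
  j=4: holds
All positions satisfy it → formula holds.

True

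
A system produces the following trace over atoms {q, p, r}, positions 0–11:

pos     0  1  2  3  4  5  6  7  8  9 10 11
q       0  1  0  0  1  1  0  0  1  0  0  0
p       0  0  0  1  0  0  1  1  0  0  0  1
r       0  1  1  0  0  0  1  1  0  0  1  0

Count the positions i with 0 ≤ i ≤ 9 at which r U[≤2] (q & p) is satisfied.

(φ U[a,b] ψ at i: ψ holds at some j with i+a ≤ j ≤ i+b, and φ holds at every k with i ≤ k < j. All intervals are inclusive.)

0

Evaluate at each i in [0,9]:
  i=0: ✗ (no rhs in [0,2])
  i=1: ✗ (no rhs in [1,3])
  i=2: ✗ (no rhs in [2,4])
  i=3: ✗ (no rhs in [3,5])
  i=4: ✗ (no rhs in [4,6])
  i=5: ✗ (no rhs in [5,7])
  i=6: ✗ (no rhs in [6,8])
  i=7: ✗ (no rhs in [7,9])
  i=8: ✗ (no rhs in [8,10])
  i=9: ✗ (no rhs in [9,11])
Positions where it holds: {} → 0.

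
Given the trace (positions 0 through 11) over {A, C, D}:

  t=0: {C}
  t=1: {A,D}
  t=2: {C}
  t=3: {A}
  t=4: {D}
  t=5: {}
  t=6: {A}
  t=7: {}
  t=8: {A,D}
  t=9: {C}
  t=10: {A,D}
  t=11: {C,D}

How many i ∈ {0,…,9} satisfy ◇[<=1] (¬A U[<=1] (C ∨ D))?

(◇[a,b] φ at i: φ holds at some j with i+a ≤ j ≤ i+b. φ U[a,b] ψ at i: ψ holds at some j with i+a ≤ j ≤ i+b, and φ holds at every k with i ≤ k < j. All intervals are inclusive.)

9

Evaluate at each i in [0,9]:
  i=0: ✓ (witness j=0)
  i=1: ✓ (witness j=1)
  i=2: ✓ (witness j=2)
  i=3: ✓ (witness j=4)
  i=4: ✓ (witness j=4)
  i=5: ✗ (none in [5,6])
  i=6: ✓ (witness j=7)
  i=7: ✓ (witness j=7)
  i=8: ✓ (witness j=8)
  i=9: ✓ (witness j=9)
Positions where it holds: {0, 1, 2, 3, 4, 6, 7, 8, 9} → 9.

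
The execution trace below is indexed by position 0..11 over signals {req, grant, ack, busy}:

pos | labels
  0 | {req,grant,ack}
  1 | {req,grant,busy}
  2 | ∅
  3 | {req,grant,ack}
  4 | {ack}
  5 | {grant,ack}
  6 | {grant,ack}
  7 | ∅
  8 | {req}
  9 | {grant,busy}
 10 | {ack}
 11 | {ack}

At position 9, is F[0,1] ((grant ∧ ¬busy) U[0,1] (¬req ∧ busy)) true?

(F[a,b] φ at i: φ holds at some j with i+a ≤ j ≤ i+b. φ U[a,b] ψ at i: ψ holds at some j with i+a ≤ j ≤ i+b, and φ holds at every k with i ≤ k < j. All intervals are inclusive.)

Holds

Check ((grant ∧ ¬busy) U[0,1] (¬req ∧ busy)) at each j in [9,10]:
  j=9: holds
  j=10: fails
Found at j=9 → formula holds.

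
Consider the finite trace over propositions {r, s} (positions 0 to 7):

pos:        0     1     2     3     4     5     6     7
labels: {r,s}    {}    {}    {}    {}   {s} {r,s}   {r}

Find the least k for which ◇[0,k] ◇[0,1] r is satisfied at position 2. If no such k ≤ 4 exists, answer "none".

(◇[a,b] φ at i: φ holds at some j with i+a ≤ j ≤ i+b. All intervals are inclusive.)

Scan j = 2,3,… for ◇[0,1] r:
  j=2: fails
  j=3: fails
  j=4: fails
  j=5: holds
First hit at j=5, so smallest k = 5-2 = 3.

3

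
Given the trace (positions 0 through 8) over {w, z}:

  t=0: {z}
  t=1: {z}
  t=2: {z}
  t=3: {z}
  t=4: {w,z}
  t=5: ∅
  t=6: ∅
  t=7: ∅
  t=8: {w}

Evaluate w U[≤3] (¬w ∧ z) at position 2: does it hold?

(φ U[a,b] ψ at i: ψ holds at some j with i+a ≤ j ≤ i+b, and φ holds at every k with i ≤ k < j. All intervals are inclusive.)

Need some j in [2,5] with (¬w ∧ z), and w at every k in [2,j-1].
  j=2: (¬w ∧ z) holds; no prefix to check → satisfied.

Yes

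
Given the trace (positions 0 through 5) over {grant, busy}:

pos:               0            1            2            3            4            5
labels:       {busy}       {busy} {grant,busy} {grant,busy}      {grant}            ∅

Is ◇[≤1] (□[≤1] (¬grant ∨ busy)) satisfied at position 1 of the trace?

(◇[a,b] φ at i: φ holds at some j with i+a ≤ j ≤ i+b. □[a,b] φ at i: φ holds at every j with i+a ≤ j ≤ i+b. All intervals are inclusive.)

Yes

Check □[≤1] (¬grant ∨ busy) at each j in [1,2]:
  j=1: holds on [1,2]
  j=2: holds on [2,3]
Found at j=1 → formula holds.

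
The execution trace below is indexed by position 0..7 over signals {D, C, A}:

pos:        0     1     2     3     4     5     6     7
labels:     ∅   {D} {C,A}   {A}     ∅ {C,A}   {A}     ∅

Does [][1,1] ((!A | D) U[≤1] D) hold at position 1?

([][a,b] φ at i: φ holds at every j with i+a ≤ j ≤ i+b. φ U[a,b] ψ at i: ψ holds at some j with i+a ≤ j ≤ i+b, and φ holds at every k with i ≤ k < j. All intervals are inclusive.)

No

Check ((!A | D) U[≤1] D) at every j in [2,2]:
  j=2: fails
Fails at j=2 → formula fails.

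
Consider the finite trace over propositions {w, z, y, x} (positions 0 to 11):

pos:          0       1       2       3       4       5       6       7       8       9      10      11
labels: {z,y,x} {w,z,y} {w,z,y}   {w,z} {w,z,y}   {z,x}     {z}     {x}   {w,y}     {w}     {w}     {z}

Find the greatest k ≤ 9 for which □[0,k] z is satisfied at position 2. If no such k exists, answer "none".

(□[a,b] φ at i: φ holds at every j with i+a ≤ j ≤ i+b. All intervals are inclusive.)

z must hold from j=2 onward; find where it first fails.
  j=2: holds
  j=3: holds
  j=4: holds
  j=5: holds
  j=6: holds
  j=7: fails
Holds on [2,6], so largest k = 4.

4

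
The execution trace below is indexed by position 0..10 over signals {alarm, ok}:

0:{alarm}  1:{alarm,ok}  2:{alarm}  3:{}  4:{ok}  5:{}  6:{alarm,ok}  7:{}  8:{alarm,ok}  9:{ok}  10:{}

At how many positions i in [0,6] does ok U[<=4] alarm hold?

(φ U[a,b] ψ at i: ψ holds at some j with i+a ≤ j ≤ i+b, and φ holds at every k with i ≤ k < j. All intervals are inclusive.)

4

Evaluate at each i in [0,6]:
  i=0: ✓ (rhs at j=0)
  i=1: ✓ (rhs at j=1)
  i=2: ✓ (rhs at j=2)
  i=3: ✗ (lhs fails at k=3 before rhs at j=6)
  i=4: ✗ (lhs fails at k=5 before rhs at j=6)
  i=5: ✗ (lhs fails at k=5 before rhs at j=6)
  i=6: ✓ (rhs at j=6)
Positions where it holds: {0, 1, 2, 6} → 4.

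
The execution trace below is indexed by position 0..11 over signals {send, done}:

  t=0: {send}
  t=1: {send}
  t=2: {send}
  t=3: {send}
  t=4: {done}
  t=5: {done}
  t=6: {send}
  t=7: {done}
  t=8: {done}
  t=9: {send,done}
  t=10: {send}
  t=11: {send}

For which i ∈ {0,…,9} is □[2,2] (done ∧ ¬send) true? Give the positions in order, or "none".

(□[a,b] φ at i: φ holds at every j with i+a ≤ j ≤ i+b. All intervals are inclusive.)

2, 3, 5, 6

Evaluate at each i in [0,9]:
  i=0: ✗ (fails at j=2)
  i=1: ✗ (fails at j=3)
  i=2: ✓ (all of [4,4])
  i=3: ✓ (all of [5,5])
  i=4: ✗ (fails at j=6)
  i=5: ✓ (all of [7,7])
  i=6: ✓ (all of [8,8])
  i=7: ✗ (fails at j=9)
  i=8: ✗ (fails at j=10)
  i=9: ✗ (fails at j=11)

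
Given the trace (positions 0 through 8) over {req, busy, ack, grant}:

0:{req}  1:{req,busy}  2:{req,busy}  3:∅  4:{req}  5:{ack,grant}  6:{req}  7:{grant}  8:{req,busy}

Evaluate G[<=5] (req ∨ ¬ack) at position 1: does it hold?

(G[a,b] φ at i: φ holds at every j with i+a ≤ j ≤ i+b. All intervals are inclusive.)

Check (req ∨ ¬ack) at every j in [1,6]:
  j=1: true
  j=2: true
  j=3: true
  j=4: true
  j=5: false
  j=6: true
Fails at j=5 → formula fails.

False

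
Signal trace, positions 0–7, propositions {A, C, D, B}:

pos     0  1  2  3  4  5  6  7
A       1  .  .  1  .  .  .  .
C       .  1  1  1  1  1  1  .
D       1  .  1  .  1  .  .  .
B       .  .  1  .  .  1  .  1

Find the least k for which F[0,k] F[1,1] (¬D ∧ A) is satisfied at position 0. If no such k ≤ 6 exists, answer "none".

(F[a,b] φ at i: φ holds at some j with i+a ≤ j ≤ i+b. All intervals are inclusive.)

Scan j = 0,1,… for F[1,1] (¬D ∧ A):
  j=0: fails
  j=1: fails
  j=2: holds
First hit at j=2, so smallest k = 2-0 = 2.

2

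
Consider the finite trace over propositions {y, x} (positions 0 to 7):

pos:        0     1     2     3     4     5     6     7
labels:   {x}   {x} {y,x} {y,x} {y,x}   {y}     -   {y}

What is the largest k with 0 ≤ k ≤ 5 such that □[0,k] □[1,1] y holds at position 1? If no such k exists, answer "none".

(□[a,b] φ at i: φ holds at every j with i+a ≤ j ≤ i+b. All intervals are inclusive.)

3

□[1,1] y must hold from j=1 onward; find where it first fails.
  j=1: holds
  j=2: holds
  j=3: holds
  j=4: holds
  j=5: fails
Holds on [1,4], so largest k = 3.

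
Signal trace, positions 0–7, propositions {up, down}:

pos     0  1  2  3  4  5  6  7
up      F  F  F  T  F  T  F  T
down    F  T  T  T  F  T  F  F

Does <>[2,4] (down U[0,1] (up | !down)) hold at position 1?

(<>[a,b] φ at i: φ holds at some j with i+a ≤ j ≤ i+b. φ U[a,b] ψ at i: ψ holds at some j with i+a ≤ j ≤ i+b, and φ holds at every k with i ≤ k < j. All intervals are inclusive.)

True

Check (down U[0,1] (up | !down)) at each j in [3,5]:
  j=3: holds
  j=4: holds
  j=5: holds
Found at j=3 → formula holds.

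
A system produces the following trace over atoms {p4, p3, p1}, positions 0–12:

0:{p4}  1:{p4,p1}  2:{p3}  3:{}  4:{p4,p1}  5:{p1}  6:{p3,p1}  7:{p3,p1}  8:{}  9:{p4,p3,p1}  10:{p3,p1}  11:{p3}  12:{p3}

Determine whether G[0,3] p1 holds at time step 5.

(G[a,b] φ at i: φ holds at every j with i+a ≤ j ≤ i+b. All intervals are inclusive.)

Does not hold

Check p1 at every j in [5,8]:
  j=5: true
  j=6: true
  j=7: true
  j=8: false
Fails at j=8 → formula fails.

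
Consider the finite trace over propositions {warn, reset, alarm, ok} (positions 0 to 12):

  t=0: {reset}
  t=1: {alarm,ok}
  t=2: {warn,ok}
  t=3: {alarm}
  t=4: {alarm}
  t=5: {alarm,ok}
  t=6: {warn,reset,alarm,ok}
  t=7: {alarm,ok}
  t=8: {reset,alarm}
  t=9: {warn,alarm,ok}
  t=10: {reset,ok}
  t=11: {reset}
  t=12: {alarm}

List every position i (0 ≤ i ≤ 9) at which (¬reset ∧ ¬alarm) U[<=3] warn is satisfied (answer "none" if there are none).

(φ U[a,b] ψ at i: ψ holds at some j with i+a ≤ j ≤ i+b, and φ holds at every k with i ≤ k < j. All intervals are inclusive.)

2, 6, 9

Evaluate at each i in [0,9]:
  i=0: ✗ (lhs fails at k=0 before rhs at j=2)
  i=1: ✗ (lhs fails at k=1 before rhs at j=2)
  i=2: ✓ (rhs at j=2)
  i=3: ✗ (lhs fails at k=3 before rhs at j=6)
  i=4: ✗ (lhs fails at k=4 before rhs at j=6)
  i=5: ✗ (lhs fails at k=5 before rhs at j=6)
  i=6: ✓ (rhs at j=6)
  i=7: ✗ (lhs fails at k=7 before rhs at j=9)
  i=8: ✗ (lhs fails at k=8 before rhs at j=9)
  i=9: ✓ (rhs at j=9)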